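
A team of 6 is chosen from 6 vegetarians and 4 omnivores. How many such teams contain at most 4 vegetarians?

Split by how many vegetarians are chosen (0 through 4).
Sum: C(6,0)·C(4,6) + C(6,1)·C(4,5) + C(6,2)·C(4,4) + C(6,3)·C(4,3) + C(6,4)·C(4,2) = 0 + 0 + 15 + 80 + 90 = 185.

185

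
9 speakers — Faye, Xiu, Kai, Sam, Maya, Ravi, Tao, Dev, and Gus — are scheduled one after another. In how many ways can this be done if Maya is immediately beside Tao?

80640

Glue Maya and Tao into one block (2 internal orders), leaving 8 units to arrange in a row.
That gives 2 × 8! = 2 × 40320 = 80640.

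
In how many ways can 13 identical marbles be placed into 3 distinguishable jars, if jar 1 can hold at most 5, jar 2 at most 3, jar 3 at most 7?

6

By stars and bars, unrestricted non-negative solutions to x_1+…+x_3 = 13 number C(13+2,2) = 105.
Subtract solutions that violate a single cap (substitute x_i' = x_i − (cap_i+1)): x_1 ≥ 6 gives C(9,2) = 36; x_2 ≥ 4 gives C(11,2) = 55; x_3 ≥ 8 gives C(7,2) = 21. Together 112.
Add back pairs where two caps are both exceeded: 10 + 0 + 3 = 13.
By inclusion–exclusion the count is 105 − 112 + 13 = 6.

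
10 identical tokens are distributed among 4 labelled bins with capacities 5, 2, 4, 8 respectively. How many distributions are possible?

By stars and bars, unrestricted non-negative solutions to x_1+…+x_4 = 10 number C(10+3,3) = 286.
Subtract solutions that violate a single cap (substitute x_i' = x_i − (cap_i+1)): x_1 ≥ 6 gives C(7,3) = 35; x_2 ≥ 3 gives C(10,3) = 120; x_3 ≥ 5 gives C(8,3) = 56; x_4 ≥ 9 gives C(4,3) = 4. Together 215.
Add back pairs where two caps are both exceeded: 4 + 0 + 0 + 10 + 0 + 0 = 14.
By inclusion–exclusion the count is 286 − 215 + 14 = 85.

85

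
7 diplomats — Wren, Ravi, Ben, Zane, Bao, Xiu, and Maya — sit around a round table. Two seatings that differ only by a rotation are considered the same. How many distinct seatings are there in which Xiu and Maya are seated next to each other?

Glue Xiu and Maya into a block (2 internal orders). Seating 6 units around a circle gives (5)! arrangements.
So 2 × (5)! = 2 × 120 = 240.

240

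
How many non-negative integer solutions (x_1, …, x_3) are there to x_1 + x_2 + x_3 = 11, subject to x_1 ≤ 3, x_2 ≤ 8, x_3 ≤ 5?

Without the upper bounds there are C(13,2) = 78 ways to split 11 among 3 variables.
Subtract solutions that violate a single cap (substitute x_i' = x_i − (cap_i+1)): x_1 ≥ 4 gives C(9,2) = 36; x_2 ≥ 9 gives C(4,2) = 6; x_3 ≥ 6 gives C(7,2) = 21. Together 63.
Add back pairs where two caps are both exceeded: 0 + 3 + 0 = 3.
By inclusion–exclusion the count is 78 − 63 + 3 = 18.

18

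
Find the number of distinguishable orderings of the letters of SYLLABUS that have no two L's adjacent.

There are 8!/(2!·2!) = 10080 arrangements of SYLLABUS in total.
Arrangements with the L's together: treat LL as one letter, giving (7)!/(2!) = 2520.
Subtracting, 10080 − 2520 = 7560 arrangements keep the L's apart.

7560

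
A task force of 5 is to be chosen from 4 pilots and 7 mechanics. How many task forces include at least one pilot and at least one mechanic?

441

With no constraint there are C(11,5) = 462 possible selections.
Selections missing a whole group: no pilots → C(7,5) = 21; no mechanics → C(4,5) = 0.
Both groups omitted at once is impossible, so 462 − 21 = 441.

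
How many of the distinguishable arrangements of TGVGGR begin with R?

20

Fix R in the first position and arrange the remaining 5 letters.
Those 5 letters have G appearing 3 times, giving (5)!/(3!) = 20.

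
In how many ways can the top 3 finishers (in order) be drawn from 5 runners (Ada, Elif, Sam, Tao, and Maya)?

This is an ordered selection of 3 from 5: P(5,3).
That gives 5 × 4 × 3 = 60.

60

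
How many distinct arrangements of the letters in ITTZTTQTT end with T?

336

Fix T in the last position and arrange the remaining 8 letters.
Those 8 letters have T appearing 5 times, giving (8)!/(5!) = 336.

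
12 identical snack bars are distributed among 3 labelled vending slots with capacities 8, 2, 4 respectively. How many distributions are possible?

6

Without the upper bounds there are C(14,2) = 91 ways to split 12 among 3 vending slots.
Subtract solutions that violate a single cap (substitute x_i' = x_i − (cap_i+1)): x_1 ≥ 9 gives C(5,2) = 10; x_2 ≥ 3 gives C(11,2) = 55; x_3 ≥ 5 gives C(9,2) = 36. Together 101.
Add back pairs where two caps are both exceeded: 1 + 0 + 15 = 16.
By inclusion–exclusion the count is 91 − 101 + 16 = 6.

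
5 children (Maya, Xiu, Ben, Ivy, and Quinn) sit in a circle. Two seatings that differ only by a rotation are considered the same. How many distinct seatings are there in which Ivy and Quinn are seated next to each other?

12

Treat {Ivy, Quinn} as one unit (2 internal orders) and seat the resulting 4 units around the table: (3)! circular arrangements.
So 2 × (3)! = 2 × 6 = 12.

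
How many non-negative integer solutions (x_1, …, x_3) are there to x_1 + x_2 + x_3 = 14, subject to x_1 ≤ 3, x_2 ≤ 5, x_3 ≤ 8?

6

By stars and bars, unrestricted non-negative solutions to x_1+…+x_3 = 14 number C(14+2,2) = 120.
Subtract solutions that violate a single cap (substitute x_i' = x_i − (cap_i+1)): x_1 ≥ 4 gives C(12,2) = 66; x_2 ≥ 6 gives C(10,2) = 45; x_3 ≥ 9 gives C(7,2) = 21. Together 132.
Add back pairs where two caps are both exceeded: 15 + 3 + 0 = 18.
By inclusion–exclusion the count is 120 − 132 + 18 = 6.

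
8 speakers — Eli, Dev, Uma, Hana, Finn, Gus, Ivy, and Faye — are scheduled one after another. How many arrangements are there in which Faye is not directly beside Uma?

There are 8! = 40320 arrangements in all. If Faye and Uma are adjacent, merging them into one block gives 2·(7)! = 10080 arrangements.
So 40320 − 10080 = 30240 arrangements keep them apart.

30240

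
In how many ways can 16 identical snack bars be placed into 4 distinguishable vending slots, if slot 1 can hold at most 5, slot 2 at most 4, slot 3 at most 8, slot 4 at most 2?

19

By stars and bars, unrestricted non-negative solutions to x_1+…+x_4 = 16 number C(16+3,3) = 969.
Subtract solutions that violate a single cap (substitute x_i' = x_i − (cap_i+1)): x_1 ≥ 6 gives C(13,3) = 286; x_2 ≥ 5 gives C(14,3) = 364; x_3 ≥ 9 gives C(10,3) = 120; x_4 ≥ 3 gives C(16,3) = 560. Together 1330.
Add back pairs where two caps are both exceeded: 56 + 4 + 120 + 10 + 165 + 35 = 390.
Subtract triples: 0 + 10 + 0 + 0 = 10.
By inclusion–exclusion the count is 969 − 1330 + 390 − 10 = 19.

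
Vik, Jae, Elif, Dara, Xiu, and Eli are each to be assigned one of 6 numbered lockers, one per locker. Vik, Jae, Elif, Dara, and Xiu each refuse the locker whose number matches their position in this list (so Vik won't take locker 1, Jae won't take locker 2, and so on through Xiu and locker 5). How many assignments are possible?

309

Let Aᵢ (for 1 ≤ i ≤ 5) be the placements that put person i in their forbidden locker. Any j of these fix j positions, leaving (6−j)! ways to fill the rest, and there are C(5,j) ways to pick which j.
By inclusion–exclusion, the number of valid placements is Σ_{j=0}^{5} (−1)^j C(5,j)·(6−j)!.
Computing: 720 − 600 + 240 − 60 + 10 − 1 = 309.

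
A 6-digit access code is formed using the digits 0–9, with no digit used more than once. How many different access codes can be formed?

151200

Choose and order 6 of the 10 symbols: the first digit has 10 options, the next 9, and so on down to 5.
10 × 9 × 8 × 7 × 6 × 5 = 151200.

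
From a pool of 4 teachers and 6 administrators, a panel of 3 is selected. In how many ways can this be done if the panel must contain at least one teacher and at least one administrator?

Total 3-person selections from all 10: C(10,3) = 120.
Selections missing a whole group: no teachers → C(6,3) = 20; no administrators → C(4,3) = 4.
Both groups omitted at once is impossible, so 120 − 24 = 96.

96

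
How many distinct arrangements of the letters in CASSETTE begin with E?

1260

With the first slot taken by E, it remains to arrange the other 7 letters (CASSTTE).
Those 7 letters have S appearing twice and T appearing twice, giving (7)!/(2!·2!) = 1260.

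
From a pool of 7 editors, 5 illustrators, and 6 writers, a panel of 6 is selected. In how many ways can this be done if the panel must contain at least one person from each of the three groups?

15470

With no constraint there are C(18,6) = 18564 possible selections.
Subtract selections that omit an entire group: no editors → C(11,6) = 462; no illustrators → C(13,6) = 1716; no writers → C(12,6) = 924.
Add back selections omitting two groups (i.e. drawn from a single group): C(7,6) + C(5,6) + C(6,6) = 8.
By inclusion–exclusion: 18564 − 3102 + 8 = 15470.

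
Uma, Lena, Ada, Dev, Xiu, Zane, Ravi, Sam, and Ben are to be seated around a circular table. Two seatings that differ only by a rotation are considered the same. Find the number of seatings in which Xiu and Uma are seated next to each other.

Glue Xiu and Uma into a block (2 internal orders). Seating 8 units around a circle gives (7)! arrangements.
So 2 × (7)! = 2 × 5040 = 10080.

10080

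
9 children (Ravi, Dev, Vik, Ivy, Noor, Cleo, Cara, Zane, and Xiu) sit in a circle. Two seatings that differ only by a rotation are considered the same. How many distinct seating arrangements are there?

40320

Seat Ravi anywhere (absorbing the rotational symmetry), then permute the other 8: (8)! = 40320.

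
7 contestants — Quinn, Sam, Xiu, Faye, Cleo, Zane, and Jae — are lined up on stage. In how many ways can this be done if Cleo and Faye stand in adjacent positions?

1440

Treat {Cleo, Faye} as a single unit. There are 6 units to order, and the pair itself can be ordered 2 ways.
That gives 2 × 6! = 2 × 720 = 1440.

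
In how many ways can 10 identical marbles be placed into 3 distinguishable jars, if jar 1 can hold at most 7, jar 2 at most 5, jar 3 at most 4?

Ignoring the caps, the number of non-negative solutions to x_1+…+x_3 = 10 is C(12,2) = 66.
Subtract solutions that violate a single cap (substitute x_i' = x_i − (cap_i+1)): x_1 ≥ 8 gives C(4,2) = 6; x_2 ≥ 6 gives C(6,2) = 15; x_3 ≥ 5 gives C(7,2) = 21. Together 42.
No two caps can be exceeded simultaneously, so the pair terms are all 0.
By inclusion–exclusion the count is 66 − 42 + 0 = 24.

24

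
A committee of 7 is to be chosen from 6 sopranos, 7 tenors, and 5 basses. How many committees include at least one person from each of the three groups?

28987

Unrestricted: C(18,7) = 31824 ways to pick any 7 of the 18.
Subtract selections that omit an entire group: no sopranos → C(12,7) = 792; no tenors → C(11,7) = 330; no basses → C(13,7) = 1716.
Add back selections omitting two groups (i.e. drawn from a single group): C(6,7) + C(7,7) + C(5,7) = 1.
By inclusion–exclusion: 31824 − 2838 + 1 = 28987.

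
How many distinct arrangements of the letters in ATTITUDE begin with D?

Fix D in the first position and arrange the remaining 7 letters.
Those 7 letters have T appearing 3 times, giving (7)!/(3!) = 840.

840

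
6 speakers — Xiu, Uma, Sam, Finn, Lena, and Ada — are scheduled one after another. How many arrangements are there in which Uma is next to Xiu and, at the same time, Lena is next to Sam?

96

Treat {Uma,Xiu} as one block (2 orders) and {Lena,Sam} as another (2 orders).
That leaves 4 units to arrange: 2 × 2 × 4! = 4 × 24 = 96.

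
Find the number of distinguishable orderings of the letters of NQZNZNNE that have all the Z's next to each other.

Treat the 2 copies of Z as a single block. The multiset to arrange is then {ZZ, E, N, N, N, N, Q}, 7 items in all.
That gives (7)!/(4!) = 210 arrangements.

210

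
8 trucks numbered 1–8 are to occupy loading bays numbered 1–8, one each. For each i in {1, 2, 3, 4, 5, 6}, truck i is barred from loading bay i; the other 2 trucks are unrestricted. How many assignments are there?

Let Aᵢ (for 1 ≤ i ≤ 6) be the placements that put truck i in its forbidden loading bay. Any j of these fix j positions, leaving (8−j)! ways to fill the rest, and there are C(6,j) ways to pick which j.
By inclusion–exclusion, the number of valid placements is Σ_{j=0}^{6} (−1)^j C(6,j)·(8−j)!.
Computing: 40320 − 30240 + 10800 − 2400 + 360 − 36 + 2 = 18806.

18806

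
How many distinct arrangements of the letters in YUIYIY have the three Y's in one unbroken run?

Treat the 3 copies of Y as a single block. The multiset to arrange is then {YYY, I, I, U}, 4 items in all.
That gives (4)!/(2!) = 12 arrangements.

12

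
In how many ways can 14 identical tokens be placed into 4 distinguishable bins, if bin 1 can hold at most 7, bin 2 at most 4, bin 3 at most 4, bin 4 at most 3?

34

Without the upper bounds there are C(17,3) = 680 ways to split 14 among 4 bins.
Subtract solutions that violate a single cap (substitute x_i' = x_i − (cap_i+1)): x_1 ≥ 8 gives C(9,3) = 84; x_2 ≥ 5 gives C(12,3) = 220; x_3 ≥ 5 gives C(12,3) = 220; x_4 ≥ 4 gives C(13,3) = 286. Together 810.
Add back pairs where two caps are both exceeded: 4 + 4 + 10 + 35 + 56 + 56 = 165.
Subtract triples: 0 + 0 + 0 + 1 = 1.
By inclusion–exclusion the count is 680 − 810 + 165 − 1 = 34.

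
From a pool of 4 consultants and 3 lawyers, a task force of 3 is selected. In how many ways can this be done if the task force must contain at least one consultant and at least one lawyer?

30

Unrestricted: C(7,3) = 35 ways to pick any 3 of the 7.
Subtract selections that omit an entire group: no consultants → C(3,3) = 1; no lawyers → C(4,3) = 4.
Both groups omitted at once is impossible, so 35 − 5 = 30.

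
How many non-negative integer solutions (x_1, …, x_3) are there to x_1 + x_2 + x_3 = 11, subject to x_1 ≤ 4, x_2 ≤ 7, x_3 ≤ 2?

6

By stars and bars, unrestricted non-negative solutions to x_1+…+x_3 = 11 number C(11+2,2) = 78.
Subtract solutions that violate a single cap (substitute x_i' = x_i − (cap_i+1)): x_1 ≥ 5 gives C(8,2) = 28; x_2 ≥ 8 gives C(5,2) = 10; x_3 ≥ 3 gives C(10,2) = 45. Together 83.
Add back pairs where two caps are both exceeded: 0 + 10 + 1 = 11.
By inclusion–exclusion the count is 78 − 83 + 11 = 6.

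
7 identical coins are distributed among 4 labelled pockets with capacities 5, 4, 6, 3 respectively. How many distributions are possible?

85

Without the upper bounds there are C(10,3) = 120 ways to split 7 among 4 pockets.
Subtract solutions that violate a single cap (substitute x_i' = x_i − (cap_i+1)): x_1 ≥ 6 gives C(4,3) = 4; x_2 ≥ 5 gives C(5,3) = 10; x_3 ≥ 7 gives C(3,3) = 1; x_4 ≥ 4 gives C(6,3) = 20. Together 35.
No two caps can be exceeded simultaneously, so the pair terms are all 0.
By inclusion–exclusion the count is 120 − 35 + 0 = 85.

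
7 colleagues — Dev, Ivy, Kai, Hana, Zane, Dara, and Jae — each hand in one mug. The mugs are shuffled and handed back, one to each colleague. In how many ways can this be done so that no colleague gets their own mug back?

This is the derangement count D_7: permutations of 7 items with no fixed point.
By inclusion–exclusion this is Σ_{j=0}^{7} (−1)^j C(7,j)·(7−j)!.
Computing: 5040 − 5040 + 2520 − 840 + 210 − 42 + 7 − 1 = 1854.

1854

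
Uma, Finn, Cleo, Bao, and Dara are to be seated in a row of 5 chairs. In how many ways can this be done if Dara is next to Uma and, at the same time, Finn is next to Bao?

Treat {Dara,Uma} as one block (2 orders) and {Finn,Bao} as another (2 orders).
That leaves 3 units to arrange: 2 × 2 × 3! = 4 × 6 = 24.

24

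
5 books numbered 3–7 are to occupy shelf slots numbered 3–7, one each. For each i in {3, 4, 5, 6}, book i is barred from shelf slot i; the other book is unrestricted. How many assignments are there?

Let Aᵢ (for 3 ≤ i ≤ 6) be the placements that put book i in its forbidden shelf slot. Any j of these fix j positions, leaving (5−j)! ways to fill the rest, and there are C(4,j) ways to pick which j.
By inclusion–exclusion, the number of valid placements is Σ_{j=0}^{4} (−1)^j C(4,j)·(5−j)!.
Computing: 120 − 96 + 36 − 8 + 1 = 53.

53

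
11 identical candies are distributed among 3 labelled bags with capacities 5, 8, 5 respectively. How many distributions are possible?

By stars and bars, unrestricted non-negative solutions to x_1+…+x_3 = 11 number C(11+2,2) = 78.
Subtract solutions that violate a single cap (substitute x_i' = x_i − (cap_i+1)): x_1 ≥ 6 gives C(7,2) = 21; x_2 ≥ 9 gives C(4,2) = 6; x_3 ≥ 6 gives C(7,2) = 21. Together 48.
No two caps can be exceeded simultaneously, so the pair terms are all 0.
By inclusion–exclusion the count is 78 − 48 + 0 = 30.

30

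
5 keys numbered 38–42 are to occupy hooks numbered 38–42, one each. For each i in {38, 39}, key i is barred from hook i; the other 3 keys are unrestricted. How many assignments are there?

Let Aᵢ (for i ∈ {38, 39}) be the placements that put key i in its forbidden hook. Any j of these fix j positions, leaving (5−j)! ways to fill the rest, and there are C(2,j) ways to pick which j.
By inclusion–exclusion, the number of valid placements is Σ_{j=0}^{2} (−1)^j C(2,j)·(5−j)!.
Computing: 120 − 48 + 6 = 78.

78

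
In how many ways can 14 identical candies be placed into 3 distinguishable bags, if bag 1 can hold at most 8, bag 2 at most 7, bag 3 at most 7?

Without the upper bounds there are C(16,2) = 120 ways to split 14 among 3 bags.
Subtract solutions that violate a single cap (substitute x_i' = x_i − (cap_i+1)): x_1 ≥ 9 gives C(7,2) = 21; x_2 ≥ 8 gives C(8,2) = 28; x_3 ≥ 8 gives C(8,2) = 28. Together 77.
No two caps can be exceeded simultaneously, so the pair terms are all 0.
By inclusion–exclusion the count is 120 − 77 + 0 = 43.

43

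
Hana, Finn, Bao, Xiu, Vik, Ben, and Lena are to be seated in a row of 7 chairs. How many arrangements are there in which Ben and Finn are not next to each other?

Of the 7! = 5040 arrangements, those with Ben and Finn adjacent number 2 × 6! = 1440 (treat the pair as a block with 2 internal orders).
Complementary counting: 5040 − 1440 = 3600.

3600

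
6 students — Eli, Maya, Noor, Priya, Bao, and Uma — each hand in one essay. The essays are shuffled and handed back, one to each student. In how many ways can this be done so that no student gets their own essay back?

Count assignments avoiding every fixed point. For any j of the 6 students fixed to their own essay, the other 6−j can be arranged in (6−j)! ways.
By inclusion–exclusion this is Σ_{j=0}^{6} (−1)^j C(6,j)·(6−j)!.
Computing: 720 − 720 + 360 − 120 + 30 − 6 + 1 = 265.

265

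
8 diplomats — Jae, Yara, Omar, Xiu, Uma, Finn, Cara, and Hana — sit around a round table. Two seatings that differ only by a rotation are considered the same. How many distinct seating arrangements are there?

5040

Seat Jae anywhere (absorbing the rotational symmetry), then permute the other 7: (7)! = 5040.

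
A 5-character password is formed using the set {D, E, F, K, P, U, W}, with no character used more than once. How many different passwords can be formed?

Choose and order 5 of the 7 symbols: the first character has 7 options, the next 6, and so on down to 3.
That product is 7 × 6 × 5 × 4 × 3 = 2520.

2520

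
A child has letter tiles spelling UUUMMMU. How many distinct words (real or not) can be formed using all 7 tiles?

35

The 7 letters of UUUMMMU have repeats: M appearing 3 times and U appearing 4 times.
Dividing 7! = 5040 by 4!·3! = 144 for the repeated letters gives 35.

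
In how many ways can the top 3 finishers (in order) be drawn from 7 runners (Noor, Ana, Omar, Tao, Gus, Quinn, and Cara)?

210

This is an ordered selection of 3 from 7: P(7,3).
That gives 7 × 6 × 5 = 210.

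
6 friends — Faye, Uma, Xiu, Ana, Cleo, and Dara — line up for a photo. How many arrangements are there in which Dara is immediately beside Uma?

240

Treat {Dara, Uma} as a single unit. There are 5 units to order, and the pair itself can be ordered 2 ways.
So the count is 2·(5)! = 240.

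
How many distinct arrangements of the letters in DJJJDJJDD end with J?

With the last slot taken by J, it remains to arrange the other 8 letters (DJJDJJDD).
Those 8 letters have D appearing 4 times and J appearing 4 times, giving (8)!/(4!·4!) = 70.

70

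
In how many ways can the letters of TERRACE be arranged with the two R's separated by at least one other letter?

900

There are 7!/(2!·2!) = 1260 arrangements of TERRACE in total.
If the two R's are adjacent, glue them into one block, leaving 6 items to arrange: (6)!/(2!) = 360 ways.
Subtracting, 1260 − 360 = 900 arrangements keep the R's apart.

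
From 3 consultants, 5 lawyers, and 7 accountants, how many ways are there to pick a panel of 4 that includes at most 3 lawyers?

Split by how many lawyers are chosen (0 through 3).
Sum: C(5,0)·C(10,4) + C(5,1)·C(10,3) + C(5,2)·C(10,2) + C(5,3)·C(10,1) = 210 + 600 + 450 + 100 = 1360.

1360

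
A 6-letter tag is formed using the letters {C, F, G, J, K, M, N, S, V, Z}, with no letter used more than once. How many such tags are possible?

Choose and order 6 of the 10 symbols: the first letter has 10 options, the next 9, and so on down to 5.
10 × 9 × 8 × 7 × 6 × 5 = 151200.

151200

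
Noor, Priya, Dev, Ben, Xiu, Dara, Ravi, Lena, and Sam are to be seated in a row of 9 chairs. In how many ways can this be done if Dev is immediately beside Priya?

Place the 7 others and the Dev-Priya pair as 8 objects in a line; the pair has 2 internal arrangements.
That gives 2 × 8! = 2 × 40320 = 80640.

80640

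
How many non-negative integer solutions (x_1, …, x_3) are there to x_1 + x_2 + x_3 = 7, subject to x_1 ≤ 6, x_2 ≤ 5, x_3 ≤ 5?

29

By stars and bars, unrestricted non-negative solutions to x_1+…+x_3 = 7 number C(7+2,2) = 36.
Subtract solutions that violate a single cap (substitute x_i' = x_i − (cap_i+1)): x_1 ≥ 7 gives C(2,2) = 1; x_2 ≥ 6 gives C(3,2) = 3; x_3 ≥ 6 gives C(3,2) = 3. Together 7.
No two caps can be exceeded simultaneously, so the pair terms are all 0.
By inclusion–exclusion the count is 36 − 7 + 0 = 29.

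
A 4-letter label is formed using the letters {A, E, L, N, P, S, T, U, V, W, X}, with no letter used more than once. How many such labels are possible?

7920

Choose and order 4 of the 11 symbols: the first letter has 11 options, the next 10, then 9, 8.
11 × 10 × 9 × 8 = 7920.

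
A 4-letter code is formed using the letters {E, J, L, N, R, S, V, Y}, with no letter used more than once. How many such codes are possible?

Choose and order 4 of the 8 symbols: the first letter has 8 options, the next 7, then 6, 5.
8 × 7 × 6 × 5 = 1680.

1680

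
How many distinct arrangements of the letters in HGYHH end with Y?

Fix Y in the last position and arrange the remaining 4 letters.
Those 4 letters have H appearing 3 times, giving (4)!/(3!) = 4.

4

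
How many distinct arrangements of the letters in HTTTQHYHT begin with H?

Fix H in the first position and arrange the remaining 8 letters.
Those 8 letters have H appearing twice and T appearing 4 times, giving (8)!/(4!·2!) = 840.

840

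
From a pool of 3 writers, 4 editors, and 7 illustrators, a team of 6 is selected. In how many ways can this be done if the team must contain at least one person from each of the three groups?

2331

Unrestricted: C(14,6) = 3003 ways to pick any 6 of the 14.
Subtract selections that omit an entire group: no writers → C(11,6) = 462; no editors → C(10,6) = 210; no illustrators → C(7,6) = 7.
Add back selections omitting two groups (i.e. drawn from a single group): C(3,6) + C(4,6) + C(7,6) = 7.
By inclusion–exclusion: 3003 − 679 + 7 = 2331.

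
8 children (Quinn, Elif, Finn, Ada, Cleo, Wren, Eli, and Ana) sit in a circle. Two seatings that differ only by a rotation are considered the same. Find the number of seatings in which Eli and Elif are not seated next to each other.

All circular seatings of 8 people number (7)! = 5040.
Seatings with Eli beside Elif: treat them as a block with 2 internal orders, giving 2 × (6)! = 1440.
Subtracting, 5040 − 1440 = 3600.

3600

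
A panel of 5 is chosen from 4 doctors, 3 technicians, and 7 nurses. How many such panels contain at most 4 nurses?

Split by how many nurses are chosen (0 through 4).
Sum: C(7,0)·C(7,5) + C(7,1)·C(7,4) + C(7,2)·C(7,3) + C(7,3)·C(7,2) + C(7,4)·C(7,1) = 21 + 245 + 735 + 735 + 245 = 1981.

1981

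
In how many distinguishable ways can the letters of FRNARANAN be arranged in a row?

5040

Letter multiplicities in FRNARANAN: A×3, F×1, N×3, R×2.
The number of distinct arrangements is 9!/(3!·3!·2!) = 362880/72 = 5040.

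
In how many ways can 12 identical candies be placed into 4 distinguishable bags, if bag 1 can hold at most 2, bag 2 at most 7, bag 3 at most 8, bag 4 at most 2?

Without the upper bounds there are C(15,3) = 455 ways to split 12 among 4 bags.
Subtract solutions that violate a single cap (substitute x_i' = x_i − (cap_i+1)): x_1 ≥ 3 gives C(12,3) = 220; x_2 ≥ 8 gives C(7,3) = 35; x_3 ≥ 9 gives C(6,3) = 20; x_4 ≥ 3 gives C(12,3) = 220. Together 495.
Add back pairs where two caps are both exceeded: 4 + 1 + 84 + 0 + 4 + 1 = 94.
By inclusion–exclusion the count is 455 − 495 + 94 = 54.

54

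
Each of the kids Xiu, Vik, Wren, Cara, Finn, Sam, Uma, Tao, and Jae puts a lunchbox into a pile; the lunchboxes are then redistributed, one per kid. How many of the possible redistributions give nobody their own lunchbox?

133496

Let Aᵢ be the assignments in which kid i gets their own lunchbox. We want the size of the complement of A₁∪…∪A_9.
By inclusion–exclusion this is Σ_{j=0}^{9} (−1)^j C(9,j)·(9−j)!.
Computing: 362880 − 362880 + 181440 − 60480 + 15120 − 3024 + 504 − 72 + 9 − 1 = 133496.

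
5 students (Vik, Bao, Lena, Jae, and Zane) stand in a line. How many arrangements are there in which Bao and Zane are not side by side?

Of the 5! = 120 arrangements, those with Bao and Zane adjacent number 2 × 4! = 48 (treat the pair as a block with 2 internal orders).
Complementary counting: 120 − 48 = 72.

72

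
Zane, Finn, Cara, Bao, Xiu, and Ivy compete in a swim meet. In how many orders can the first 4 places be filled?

360

There are 6 choices for 1st place, 5 for 2nd, and so on down to 3 for position 4.
That gives 6 × 5 × 4 × 3 = 360.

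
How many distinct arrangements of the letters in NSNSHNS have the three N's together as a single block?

Treat the 3 copies of N as a single block. The multiset to arrange is then {NNN, H, S, S, S}, 5 items in all.
That gives (5)!/(3!) = 20 arrangements.

20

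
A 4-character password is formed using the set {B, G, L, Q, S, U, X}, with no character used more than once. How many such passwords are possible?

This is a permutation of 4 out of 7: P(7,4) = 7!/3!.
That product is 7 × 6 × 5 × 4 = 840.

840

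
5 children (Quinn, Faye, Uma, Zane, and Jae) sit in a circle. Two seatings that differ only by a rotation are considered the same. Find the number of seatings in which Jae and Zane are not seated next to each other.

All circular seatings of 5 people number (4)! = 24.
Seatings with Jae beside Zane: treat them as a block with 2 internal orders, giving 2 × (3)! = 12.
Subtracting, 24 − 12 = 12.

12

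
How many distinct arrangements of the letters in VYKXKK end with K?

With the last slot taken by K, it remains to arrange the other 5 letters (VYXKK).
Those 5 letters have K appearing twice, giving (5)!/(2!) = 60.

60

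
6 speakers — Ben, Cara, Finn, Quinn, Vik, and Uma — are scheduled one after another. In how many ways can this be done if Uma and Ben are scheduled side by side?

Treat {Uma, Ben} as a single unit. There are 5 units to order, and the pair itself can be ordered 2 ways.
So the count is 2·(5)! = 240.

240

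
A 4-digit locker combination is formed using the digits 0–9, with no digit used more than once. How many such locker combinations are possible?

With no repetition, fill the 4 digits in order: 10 choices, then 9, down to 7.
That product is 10 × 9 × 8 × 7 = 5040.

5040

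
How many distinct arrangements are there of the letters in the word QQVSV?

30

The 5 letters of QQVSV have repeats: Q appearing twice and V appearing twice.
The number of distinct arrangements is 5!/(2!·2!) = 120/4 = 30.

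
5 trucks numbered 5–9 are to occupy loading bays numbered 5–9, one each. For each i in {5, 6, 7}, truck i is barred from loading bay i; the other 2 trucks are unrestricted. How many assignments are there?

64

Let Aᵢ (for i ∈ {5, 6, 7}) be the placements that put truck i in its forbidden loading bay. Any j of these fix j positions, leaving (5−j)! ways to fill the rest, and there are C(3,j) ways to pick which j.
By inclusion–exclusion, the number of valid placements is Σ_{j=0}^{3} (−1)^j C(3,j)·(5−j)!.
Computing: 120 − 72 + 18 − 2 = 64.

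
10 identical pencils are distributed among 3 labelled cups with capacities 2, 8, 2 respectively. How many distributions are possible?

6

Ignoring the caps, the number of non-negative solutions to x_1+…+x_3 = 10 is C(12,2) = 66.
Subtract solutions that violate a single cap (substitute x_i' = x_i − (cap_i+1)): x_1 ≥ 3 gives C(9,2) = 36; x_2 ≥ 9 gives C(3,2) = 3; x_3 ≥ 3 gives C(9,2) = 36. Together 75.
Add back pairs where two caps are both exceeded: 0 + 15 + 0 = 15.
By inclusion–exclusion the count is 66 − 75 + 15 = 6.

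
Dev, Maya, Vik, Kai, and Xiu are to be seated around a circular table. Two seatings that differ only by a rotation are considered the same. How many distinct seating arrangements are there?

24

Around a circle, 5 distinct people have 5!/5 = (4)! = 24 rotationally distinct seatings.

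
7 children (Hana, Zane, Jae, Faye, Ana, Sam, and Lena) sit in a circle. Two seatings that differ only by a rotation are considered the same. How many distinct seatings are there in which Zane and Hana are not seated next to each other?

Without the restriction there are (6)! = 720 seatings.
Seatings with Zane beside Hana: treat them as a block with 2 internal orders, giving 2 × (5)! = 240.
Subtracting, 720 − 240 = 480.

480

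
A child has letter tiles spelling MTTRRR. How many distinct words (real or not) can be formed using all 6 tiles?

Letter multiplicities in MTTRRR: M×1, R×3, T×2.
Dividing 6! = 720 by 3!·2! = 12 for the repeated letters gives 60.

60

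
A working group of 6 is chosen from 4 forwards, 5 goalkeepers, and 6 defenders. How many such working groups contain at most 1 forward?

2310

Split by how many forwards are chosen (0 through 1).
Sum: C(4,0)·C(11,6) + C(4,1)·C(11,5) = 462 + 1848 = 2310.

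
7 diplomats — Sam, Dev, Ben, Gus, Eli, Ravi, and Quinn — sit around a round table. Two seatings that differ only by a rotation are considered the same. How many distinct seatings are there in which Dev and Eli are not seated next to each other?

480

All circular seatings of 7 people number (6)! = 720.
Seatings with Dev beside Eli: treat them as a block with 2 internal orders, giving 2 × (5)! = 240.
Subtracting, 720 − 240 = 480.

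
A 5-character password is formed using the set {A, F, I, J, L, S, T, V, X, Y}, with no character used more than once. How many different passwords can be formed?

Choose and order 5 of the 10 symbols: the first character has 10 options, the next 9, and so on down to 6.
10 × 9 × 8 × 7 × 6 = 30240.

30240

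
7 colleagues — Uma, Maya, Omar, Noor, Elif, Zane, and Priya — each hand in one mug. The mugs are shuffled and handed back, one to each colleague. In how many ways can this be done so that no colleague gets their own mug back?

This is the derangement count D_7: permutations of 7 items with no fixed point.
By inclusion–exclusion this is Σ_{j=0}^{7} (−1)^j C(7,j)·(7−j)!.
Computing: 5040 − 5040 + 2520 − 840 + 210 − 42 + 7 − 1 = 1854.

1854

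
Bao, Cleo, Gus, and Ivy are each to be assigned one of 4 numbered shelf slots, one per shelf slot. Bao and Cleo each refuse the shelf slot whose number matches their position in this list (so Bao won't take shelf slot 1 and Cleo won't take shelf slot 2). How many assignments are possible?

Let Aᵢ (for i ∈ {1, 2}) be the placements that put person i in their forbidden shelf slot. Any j of these fix j positions, leaving (4−j)! ways to fill the rest, and there are C(2,j) ways to pick which j.
By inclusion–exclusion, the number of valid placements is Σ_{j=0}^{2} (−1)^j C(2,j)·(4−j)!.
Computing: 24 − 12 + 2 = 14.

14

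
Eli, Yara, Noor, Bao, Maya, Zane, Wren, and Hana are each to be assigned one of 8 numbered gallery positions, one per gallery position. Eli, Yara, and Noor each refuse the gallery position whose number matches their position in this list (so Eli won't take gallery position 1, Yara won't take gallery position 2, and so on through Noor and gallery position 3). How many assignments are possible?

Let Aᵢ (for i ∈ {1, 2, 3}) be the placements that put person i in their forbidden gallery position. Any j of these fix j positions, leaving (8−j)! ways to fill the rest, and there are C(3,j) ways to pick which j.
By inclusion–exclusion, the number of valid placements is Σ_{j=0}^{3} (−1)^j C(3,j)·(8−j)!.
Computing: 40320 − 15120 + 2160 − 120 = 27240.

27240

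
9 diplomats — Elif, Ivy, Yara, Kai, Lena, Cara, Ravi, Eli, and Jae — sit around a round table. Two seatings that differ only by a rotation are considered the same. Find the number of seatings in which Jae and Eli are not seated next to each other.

30240

All circular seatings of 9 people number (8)! = 40320.
Seatings with Jae beside Eli: treat them as a block with 2 internal orders, giving 2 × (7)! = 10080.
Subtracting, 40320 − 10080 = 30240.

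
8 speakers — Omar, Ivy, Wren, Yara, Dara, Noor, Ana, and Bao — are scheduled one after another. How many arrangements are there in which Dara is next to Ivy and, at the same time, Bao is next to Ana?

Treat {Dara,Ivy} as one block (2 orders) and {Bao,Ana} as another (2 orders).
That leaves 6 units to arrange: 2 × 2 × 6! = 4 × 720 = 2880.

2880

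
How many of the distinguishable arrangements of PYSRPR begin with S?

Fix S in the first position and arrange the remaining 5 letters.
Those 5 letters have P appearing twice and R appearing twice, giving (5)!/(2!·2!) = 30.

30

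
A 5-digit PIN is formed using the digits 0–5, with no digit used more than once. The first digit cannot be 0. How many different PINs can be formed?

600

The first digit has 6−1 = 5 choices (anything except 0).
The remaining 4 digits are filled from the other 5 symbols without repetition: 5 × 4 × 3 × 2 = 120.
Total: 5 × 120 = 600.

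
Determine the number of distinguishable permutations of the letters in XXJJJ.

10

Letter multiplicities in XXJJJ: J×3, X×2.
So there are 5! / (3!·2!) = 10 distinguishable arrangements.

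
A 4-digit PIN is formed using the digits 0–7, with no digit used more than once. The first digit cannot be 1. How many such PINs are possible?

The first digit has 8−1 = 7 choices (anything except 1).
The remaining 3 digits are filled from the other 7 symbols without repetition: 7 × 6 × 5 = 210.
Total: 7 × 210 = 1470.

1470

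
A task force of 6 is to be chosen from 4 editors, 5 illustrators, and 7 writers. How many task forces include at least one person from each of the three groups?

6545

Total 6-person selections from all 16: C(16,6) = 8008.
Subtract selections that omit an entire group: no editors → C(12,6) = 924; no illustrators → C(11,6) = 462; no writers → C(9,6) = 84.
Add back selections omitting two groups (i.e. drawn from a single group): C(4,6) + C(5,6) + C(7,6) = 7.
By inclusion–exclusion: 8008 − 1470 + 7 = 6545.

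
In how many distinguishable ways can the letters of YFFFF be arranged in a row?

5

Letter multiplicities in YFFFF: F×4, Y×1.
Dividing 5! = 120 by 4! = 24 for the repeated letters gives 5.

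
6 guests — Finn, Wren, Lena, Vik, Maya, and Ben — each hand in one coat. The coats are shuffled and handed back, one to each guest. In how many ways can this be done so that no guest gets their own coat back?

265

This is the derangement count D_6: permutations of 6 items with no fixed point.
By inclusion–exclusion this is Σ_{j=0}^{6} (−1)^j C(6,j)·(6−j)!.
Computing: 720 − 720 + 360 − 120 + 30 − 6 + 1 = 265.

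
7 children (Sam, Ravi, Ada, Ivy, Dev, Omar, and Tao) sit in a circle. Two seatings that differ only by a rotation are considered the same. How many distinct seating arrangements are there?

720

Fix one person's seat to break rotational symmetry; the remaining 6 people can be arranged in (6)! = 720 ways.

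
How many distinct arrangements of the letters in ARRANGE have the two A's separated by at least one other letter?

900

Total arrangements of ARRANGE: 7!/(2!·2!) = 1260.
If the two A's are adjacent, glue them into one block, leaving 6 items to arrange: (6)!/(2!) = 360 ways.
Subtracting, 1260 − 360 = 900 arrangements keep the A's apart.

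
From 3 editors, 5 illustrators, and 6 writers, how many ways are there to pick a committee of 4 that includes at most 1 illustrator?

Split by how many illustrators are chosen (0 through 1).
Sum: C(5,0)·C(9,4) + C(5,1)·C(9,3) = 126 + 420 = 546.

546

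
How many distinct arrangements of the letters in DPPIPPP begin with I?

Fix I in the first position and arrange the remaining 6 letters.
Those 6 letters have P appearing 5 times, giving (6)!/(5!) = 6.

6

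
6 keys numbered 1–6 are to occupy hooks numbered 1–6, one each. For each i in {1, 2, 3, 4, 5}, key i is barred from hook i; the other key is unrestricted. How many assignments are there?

309

Let Aᵢ (for 1 ≤ i ≤ 5) be the placements that put key i in its forbidden hook. Any j of these fix j positions, leaving (6−j)! ways to fill the rest, and there are C(5,j) ways to pick which j.
By inclusion–exclusion, the number of valid placements is Σ_{j=0}^{5} (−1)^j C(5,j)·(6−j)!.
Computing: 720 − 600 + 240 − 60 + 10 − 1 = 309.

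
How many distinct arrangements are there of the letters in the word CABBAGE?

CABBAGE has 7 letters with A appearing twice and B appearing twice.
So there are 7! / (2!·2!) = 1260 distinguishable arrangements.

1260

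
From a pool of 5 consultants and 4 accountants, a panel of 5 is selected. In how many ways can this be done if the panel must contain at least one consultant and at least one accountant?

125

Total 5-person selections from all 9: C(9,5) = 126.
Selections missing a whole group: no consultants → C(4,5) = 0; no accountants → C(5,5) = 1.
Both groups omitted at once is impossible, so 126 − 1 = 125.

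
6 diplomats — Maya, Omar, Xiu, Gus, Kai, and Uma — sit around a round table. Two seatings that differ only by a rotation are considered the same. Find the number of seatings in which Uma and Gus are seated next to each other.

48

Treat {Uma, Gus} as one unit (2 internal orders) and seat the resulting 5 units around the table: (4)! circular arrangements.
So 2 × (4)! = 2 × 24 = 48.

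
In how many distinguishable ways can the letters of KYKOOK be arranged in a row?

60

Letter multiplicities in KYKOOK: K×3, O×2, Y×1.
The number of distinct arrangements is 6!/(3!·2!) = 720/12 = 60.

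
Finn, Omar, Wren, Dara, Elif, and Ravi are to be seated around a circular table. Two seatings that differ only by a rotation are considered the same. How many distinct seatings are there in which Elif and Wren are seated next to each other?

48

Treat {Elif, Wren} as one unit (2 internal orders) and seat the resulting 5 units around the table: (4)! circular arrangements.
So 2 × (4)! = 2 × 24 = 48.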